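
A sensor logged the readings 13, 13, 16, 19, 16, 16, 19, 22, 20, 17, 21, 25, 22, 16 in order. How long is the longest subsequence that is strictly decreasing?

4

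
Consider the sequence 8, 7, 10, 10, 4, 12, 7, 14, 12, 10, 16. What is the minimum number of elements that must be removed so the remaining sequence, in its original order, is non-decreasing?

5

Fewest deletions = n − (longest non-decreasing subsequence).
i:      1  2  3  4  5  6  7  8  9 10 11
a[i]:   8  7 10 10  4 12  7 14 12 10 16
dp:     1  1  2  3  1  4  2  5  5  4  6
max dp = 6, so deletions = 11 − 6 = 5.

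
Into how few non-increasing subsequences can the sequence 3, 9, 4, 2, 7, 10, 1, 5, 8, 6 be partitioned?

4

The minimum number of non-increasing subsequences covering a sequence equals the length of its longest strictly increasing subsequence.
LIS length is 4 (e.g. 3, 4, 7, 10), so 4 piles are needed.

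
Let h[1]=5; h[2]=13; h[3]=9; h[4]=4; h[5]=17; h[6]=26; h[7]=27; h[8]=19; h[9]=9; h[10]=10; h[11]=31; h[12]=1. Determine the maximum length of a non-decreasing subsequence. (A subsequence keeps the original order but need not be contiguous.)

Track the smallest tail for each achievable length (allowing ties):
5 → extends → [5]
13 → extends → [5, 13]
9 → replaces 13 → [5, 9]
4 → replaces 5 → [4, 9]
17 → extends → [4, 9, 17]
26 → extends → [4, 9, 17, 26]
27 → extends → [4, 9, 17, 26, 27]
19 → replaces 26 → [4, 9, 17, 19, 27]
9 → replaces 17 → [4, 9, 9, 19, 27]
10 → replaces 19 → [4, 9, 9, 10, 27]
31 → extends → [4, 9, 9, 10, 27, 31]
1 → replaces 4 → [1, 9, 9, 10, 27, 31]
Six tails, so the longest non-decreasing subsequence has length 6 (e.g. 5, 13, 17, 26, 27, 31).

6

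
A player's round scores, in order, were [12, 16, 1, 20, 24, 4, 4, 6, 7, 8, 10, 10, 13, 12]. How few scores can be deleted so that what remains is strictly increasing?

Fewest deletions = n − (longest strictly increasing subsequence).
i:      1  2  3  4  5  6  7  8  9 10 11 12 13 14
a[i]:  12 16  1 20 24  4  4  6  7  8 10 10 13 12
dp:     1  2  1  3  4  2  2  3  4  5  6  6  7  7
max dp = 7, so deletions = 14 − 7 = 7.

7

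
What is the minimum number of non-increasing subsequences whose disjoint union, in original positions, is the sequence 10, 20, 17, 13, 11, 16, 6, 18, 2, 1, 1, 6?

4

Place each on the leftmost legal pile:
10 → new pile 1 (tops now [10])
20 → new pile 2 (tops now [10, 20])
17 → pile 2 (tops now [10, 17])
13 → pile 2 (tops now [10, 13])
11 → pile 2 (tops now [10, 11])
16 → new pile 3 (tops now [10, 11, 16])
6 → pile 1 (tops now [6, 11, 16])
18 → new pile 4 (tops now [6, 11, 16, 18])
2 → pile 1 (tops now [2, 11, 16, 18])
1 → pile 1 (tops now [1, 11, 16, 18])
1 → pile 1 (tops now [1, 11, 16, 18])
6 → pile 2 (tops now [1, 6, 16, 18])
Four piles.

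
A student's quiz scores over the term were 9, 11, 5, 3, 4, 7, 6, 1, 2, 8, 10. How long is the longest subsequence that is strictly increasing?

5

Track the smallest tail for each achievable length (strict):
9 → extends → [9]
11 → extends → [9, 11]
5 → replaces 9 → [5, 11]
3 → replaces 5 → [3, 11]
4 → replaces 11 → [3, 4]
7 → extends → [3, 4, 7]
6 → replaces 7 → [3, 4, 6]
1 → replaces 3 → [1, 4, 6]
2 → replaces 4 → [1, 2, 6]
8 → extends → [1, 2, 6, 8]
10 → extends → [1, 2, 6, 8, 10]
Five tails, so the longest strictly increasing subsequence has length 5 (e.g. 3, 4, 7, 8, 10).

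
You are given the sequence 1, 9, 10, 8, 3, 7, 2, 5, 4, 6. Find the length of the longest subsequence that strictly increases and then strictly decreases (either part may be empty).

inc[i] = longest strictly increasing subsequence ending at i; dec[i] = longest strictly decreasing subsequence starting at i:
i:      1  2  3  4  5  6  7  8  9 10
a[i]:   1  9 10  8  3  7  2  5  4  6
inc:    1  2  3  2  2  3  2  3  3  4
dec:    1  5  5  4  2  3  1  2  1  1
Best peak at i=3 (value 10): inc=3, dec=5, length 3+5−1 = 7.

7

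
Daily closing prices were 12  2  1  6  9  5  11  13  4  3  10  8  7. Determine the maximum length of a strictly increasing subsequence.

5

Track the smallest tail for each achievable length (strict):
12 → extends → [12]
2 → replaces 12 → [2]
1 → replaces 2 → [1]
6 → extends → [1, 6]
9 → extends → [1, 6, 9]
5 → replaces 6 → [1, 5, 9]
11 → extends → [1, 5, 9, 11]
13 → extends → [1, 5, 9, 11, 13]
4 → replaces 5 → [1, 4, 9, 11, 13]
3 → replaces 4 → [1, 3, 9, 11, 13]
10 → replaces 11 → [1, 3, 9, 10, 13]
8 → replaces 9 → [1, 3, 8, 10, 13]
7 → replaces 8 → [1, 3, 7, 10, 13]
Five tails, so the longest strictly increasing subsequence has length 5 (e.g. 2, 6, 9, 11, 13).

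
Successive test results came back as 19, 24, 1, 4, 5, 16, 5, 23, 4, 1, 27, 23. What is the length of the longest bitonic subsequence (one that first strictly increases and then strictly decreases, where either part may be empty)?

7

inc[i] = longest strictly increasing subsequence ending at i; dec[i] = longest strictly decreasing subsequence starting at i:
i:      1  2  3  4  5  6  7  8  9 10 11 12
a[i]:  19 24  1  4  5 16  5 23  4  1 27 23
inc:    1  2  1  2  3  4  3  5  2  1  6  5
dec:    5  5  1  2  3  4  3  3  2  1  2  1
Best peak at i=6 (value 16): inc=4, dec=4, length 4+4−1 = 7.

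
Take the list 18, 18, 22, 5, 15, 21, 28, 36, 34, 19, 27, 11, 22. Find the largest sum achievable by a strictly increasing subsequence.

Let S[i] be the best sum of a strictly increasing subsequence ending at i:
i:       1   2   3   4   5   6   7   8   9  10  11  12  13
a[i]:   18  18  22   5  15  21  28  36  34  19  27  11  22
S:      18  18  40   5  20  41  69 105 103  39  68  16  63
Maximum is 105 (e.g. 5 + 15 + 21 + 28 + 36).

105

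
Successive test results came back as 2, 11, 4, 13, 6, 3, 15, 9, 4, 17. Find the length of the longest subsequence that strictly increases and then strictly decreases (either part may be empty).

6

inc[i] = longest strictly increasing subsequence ending at i; dec[i] = longest strictly decreasing subsequence starting at i:
i:      1  2  3  4  5  6  7  8  9 10
a[i]:   2 11  4 13  6  3 15  9  4 17
inc:    1  2  2  3  3  2  4  4  3  5
dec:    1  3  2  3  2  1  3  2  1  1
Best peak at i=7 (value 15): inc=4, dec=3, length 4+3−1 = 6.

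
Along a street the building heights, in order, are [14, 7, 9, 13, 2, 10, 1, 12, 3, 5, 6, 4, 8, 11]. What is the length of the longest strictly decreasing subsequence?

5

Negate each value so 'decreasing' becomes 'increasing', then run patience tails on the negated sequence:
-14 → extends → [-14]
-7 → extends → [-14, -7]
-9 → replaces -7 → [-14, -9]
-13 → replaces -9 → [-14, -13]
-2 → extends → [-14, -13, -2]
-10 → replaces -2 → [-14, -13, -10]
-1 → extends → [-14, -13, -10, -1]
-12 → replaces -10 → [-14, -13, -12, -1]
-3 → replaces -1 → [-14, -13, -12, -3]
-5 → replaces -3 → [-14, -13, -12, -5]
-6 → replaces -5 → [-14, -13, -12, -6]
-4 → extends → [-14, -13, -12, -6, -4]
-8 → replaces -6 → [-14, -13, -12, -8, -4]
-11 → replaces -8 → [-14, -13, -12, -11, -4]
Five tails, so the longest strictly decreasing subsequence of the original has length 5.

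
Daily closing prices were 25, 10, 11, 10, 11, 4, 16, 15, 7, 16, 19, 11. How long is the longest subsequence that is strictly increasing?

5

Track the smallest tail for each achievable length (strict):
25 → extends → [25]
10 → replaces 25 → [10]
11 → extends → [10, 11]
10 → already a tail → [10, 11]
11 → already a tail → [10, 11]
4 → replaces 10 → [4, 11]
16 → extends → [4, 11, 16]
15 → replaces 16 → [4, 11, 15]
7 → replaces 11 → [4, 7, 15]
16 → extends → [4, 7, 15, 16]
19 → extends → [4, 7, 15, 16, 19]
11 → replaces 15 → [4, 7, 11, 16, 19]
Five tails, so the longest strictly increasing subsequence has length 5 (e.g. 10, 11, 15, 16, 19).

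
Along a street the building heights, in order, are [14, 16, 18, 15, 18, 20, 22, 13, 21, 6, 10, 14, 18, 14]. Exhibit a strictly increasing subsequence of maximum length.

14, 16, 18, 20, 22

Patience tails give the LIS length; then backtrack through the dp parents:
14 → extends → [14]
16 → extends → [14, 16]
18 → extends → [14, 16, 18]
15 → replaces 16 → [14, 15, 18]
18 → already a tail → [14, 15, 18]
20 → extends → [14, 15, 18, 20]
22 → extends → [14, 15, 18, 20, 22]
13 → replaces 14 → [13, 15, 18, 20, 22]
21 → replaces 22 → [13, 15, 18, 20, 21]
6 → replaces 13 → [6, 15, 18, 20, 21]
10 → replaces 15 → [6, 10, 18, 20, 21]
14 → replaces 18 → [6, 10, 14, 20, 21]
18 → replaces 20 → [6, 10, 14, 18, 21]
14 → already a tail → [6, 10, 14, 18, 21]
Length 5; one witness is 14, 16, 18, 20, 22.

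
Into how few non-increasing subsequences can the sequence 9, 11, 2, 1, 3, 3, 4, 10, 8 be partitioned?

4

Place each on the leftmost legal pile:
9 → new pile 1 (tops now [9])
11 → new pile 2 (tops now [9, 11])
2 → pile 1 (tops now [2, 11])
1 → pile 1 (tops now [1, 11])
3 → pile 2 (tops now [1, 3])
3 → pile 2 (tops now [1, 3])
4 → new pile 3 (tops now [1, 3, 4])
10 → new pile 4 (tops now [1, 3, 4, 10])
8 → pile 4 (tops now [1, 3, 4, 8])
Four piles.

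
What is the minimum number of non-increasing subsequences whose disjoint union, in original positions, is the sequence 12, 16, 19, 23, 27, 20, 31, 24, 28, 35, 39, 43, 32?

Place each on the leftmost legal pile:
12 → new pile 1 (tops now [12])
16 → new pile 2 (tops now [12, 16])
19 → new pile 3 (tops now [12, 16, 19])
23 → new pile 4 (tops now [12, 16, 19, 23])
27 → new pile 5 (tops now [12, 16, 19, 23, 27])
20 → pile 4 (tops now [12, 16, 19, 20, 27])
31 → new pile 6 (tops now [12, 16, 19, 20, 27, 31])
24 → pile 5 (tops now [12, 16, 19, 20, 24, 31])
28 → pile 6 (tops now [12, 16, 19, 20, 24, 28])
35 → new pile 7 (tops now [12, 16, 19, 20, 24, 28, 35])
39 → new pile 8 (tops now [12, 16, 19, 20, 24, 28, 35, 39])
43 → new pile 9 (tops now [12, 16, 19, 20, 24, 28, 35, 39, 43])
32 → pile 7 (tops now [12, 16, 19, 20, 24, 28, 32, 39, 43])
Nine piles.

9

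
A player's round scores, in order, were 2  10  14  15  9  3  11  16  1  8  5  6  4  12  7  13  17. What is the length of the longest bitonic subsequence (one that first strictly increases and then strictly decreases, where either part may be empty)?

8

inc[i] = longest strictly increasing subsequence ending at i; dec[i] = longest strictly decreasing subsequence starting at i:
i:      1  2  3  4  5  6  7  8  9 10 11 12 13 14 15 16 17
a[i]:   2 10 14 15  9  3 11 16  1  8  5  6  4 12  7 13 17
inc:    1  2  3  4  2  2  3  5  1  3  3  4  3  5  5  6  7
dec:    2  5  5  5  4  2  4  4  1  3  2  2  1  2  1  1  1
Best peak at i=4 (value 15): inc=4, dec=5, length 4+5−1 = 8.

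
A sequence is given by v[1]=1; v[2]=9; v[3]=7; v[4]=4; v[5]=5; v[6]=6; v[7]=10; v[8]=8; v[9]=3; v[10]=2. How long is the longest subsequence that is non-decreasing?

Track the smallest tail for each achievable length (allowing ties):
1 → extends → [1]
9 → extends → [1, 9]
7 → replaces 9 → [1, 7]
4 → replaces 7 → [1, 4]
5 → extends → [1, 4, 5]
6 → extends → [1, 4, 5, 6]
10 → extends → [1, 4, 5, 6, 10]
8 → replaces 10 → [1, 4, 5, 6, 8]
3 → replaces 4 → [1, 3, 5, 6, 8]
2 → replaces 3 → [1, 2, 5, 6, 8]
Five tails, so the longest non-decreasing subsequence has length 5 (e.g. 1, 4, 5, 6, 10).

5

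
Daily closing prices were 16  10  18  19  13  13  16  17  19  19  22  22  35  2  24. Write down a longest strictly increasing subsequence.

Patience tails give the LIS length; then backtrack through the dp parents:
16 → extends → [16]
10 → replaces 16 → [10]
18 → extends → [10, 18]
19 → extends → [10, 18, 19]
13 → replaces 18 → [10, 13, 19]
13 → already a tail → [10, 13, 19]
16 → replaces 19 → [10, 13, 16]
17 → extends → [10, 13, 16, 17]
19 → extends → [10, 13, 16, 17, 19]
19 → already a tail → [10, 13, 16, 17, 19]
22 → extends → [10, 13, 16, 17, 19, 22]
22 → already a tail → [10, 13, 16, 17, 19, 22]
35 → extends → [10, 13, 16, 17, 19, 22, 35]
2 → replaces 10 → [2, 13, 16, 17, 19, 22, 35]
24 → replaces 35 → [2, 13, 16, 17, 19, 22, 24]
Length 7; one witness is 10, 13, 16, 17, 19, 22, 35.

10, 13, 16, 17, 19, 22, 35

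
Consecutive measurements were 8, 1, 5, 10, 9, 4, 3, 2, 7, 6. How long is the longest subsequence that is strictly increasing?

3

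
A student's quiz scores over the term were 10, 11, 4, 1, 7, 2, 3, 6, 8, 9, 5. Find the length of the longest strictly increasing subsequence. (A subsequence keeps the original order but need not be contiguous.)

6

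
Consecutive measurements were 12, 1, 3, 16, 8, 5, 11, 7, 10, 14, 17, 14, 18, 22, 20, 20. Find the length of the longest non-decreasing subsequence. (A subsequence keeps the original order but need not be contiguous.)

Track the smallest tail for each achievable length (allowing ties):
12 → extends → [12]
1 → replaces 12 → [1]
3 → extends → [1, 3]
16 → extends → [1, 3, 16]
8 → replaces 16 → [1, 3, 8]
5 → replaces 8 → [1, 3, 5]
11 → extends → [1, 3, 5, 11]
7 → replaces 11 → [1, 3, 5, 7]
10 → extends → [1, 3, 5, 7, 10]
14 → extends → [1, 3, 5, 7, 10, 14]
17 → extends → [1, 3, 5, 7, 10, 14, 17]
14 → replaces 17 → [1, 3, 5, 7, 10, 14, 14]
18 → extends → [1, 3, 5, 7, 10, 14, 14, 18]
22 → extends → [1, 3, 5, 7, 10, 14, 14, 18, 22]
20 → replaces 22 → [1, 3, 5, 7, 10, 14, 14, 18, 20]
20 → extends → [1, 3, 5, 7, 10, 14, 14, 18, 20, 20]
Ten tails, so the longest non-decreasing subsequence has length 10 (e.g. 1, 3, 5, 7, 10, 14, 17, 18, 20, 20).

10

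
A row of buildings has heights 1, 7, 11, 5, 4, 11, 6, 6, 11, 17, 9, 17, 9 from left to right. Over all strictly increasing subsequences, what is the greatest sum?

Let S[i] be the best sum of a strictly increasing subsequence ending at i:
i:      1  2  3  4  5  6  7  8  9 10 11 12 13
a[i]:   1  7 11  5  4 11  6  6 11 17  9 17  9
S:      1  8 19  6  5 19 12 12 23 40 21 40 21
Maximum is 40 (e.g. 1 + 5 + 6 + 11 + 17).

40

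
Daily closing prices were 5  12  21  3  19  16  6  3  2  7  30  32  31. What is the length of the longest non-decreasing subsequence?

5

Let dp[i] be the length of the longest such subsequence ending at index i:
i:      1  2  3  4  5  6  7  8  9 10 11 12 13
a[i]:   5 12 21  3 19 16  6  3  2  7 30 32 31
dp:     1  2  3  1  3  3  2  2  1  3  4  5  5
Maximum dp value is 5.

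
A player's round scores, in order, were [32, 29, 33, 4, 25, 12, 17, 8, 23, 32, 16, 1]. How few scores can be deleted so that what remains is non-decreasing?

Fewest deletions = n − (longest non-decreasing subsequence).
Patience tails:
32 → extends → [32]
29 → replaces 32 → [29]
33 → extends → [29, 33]
4 → replaces 29 → [4, 33]
25 → replaces 33 → [4, 25]
12 → replaces 25 → [4, 12]
17 → extends → [4, 12, 17]
8 → replaces 12 → [4, 8, 17]
23 → extends → [4, 8, 17, 23]
32 → extends → [4, 8, 17, 23, 32]
16 → replaces 17 → [4, 8, 16, 23, 32]
1 → replaces 4 → [1, 8, 16, 23, 32]
Longest non-decreasing subsequence has length 5, so deletions = 12 − 5 = 7.

7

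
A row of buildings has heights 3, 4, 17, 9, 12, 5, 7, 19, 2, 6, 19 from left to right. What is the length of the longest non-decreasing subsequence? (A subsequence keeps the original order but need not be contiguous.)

6

Track the smallest tail for each achievable length (allowing ties):
3 → extends → [3]
4 → extends → [3, 4]
17 → extends → [3, 4, 17]
9 → replaces 17 → [3, 4, 9]
12 → extends → [3, 4, 9, 12]
5 → replaces 9 → [3, 4, 5, 12]
7 → replaces 12 → [3, 4, 5, 7]
19 → extends → [3, 4, 5, 7, 19]
2 → replaces 3 → [2, 4, 5, 7, 19]
6 → replaces 7 → [2, 4, 5, 6, 19]
19 → extends → [2, 4, 5, 6, 19, 19]
Six tails, so the longest non-decreasing subsequence has length 6 (e.g. 3, 4, 9, 12, 19, 19).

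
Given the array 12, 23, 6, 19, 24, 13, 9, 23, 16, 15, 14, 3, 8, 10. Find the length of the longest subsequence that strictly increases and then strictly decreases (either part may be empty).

inc[i] = longest strictly increasing subsequence ending at i; dec[i] = longest strictly decreasing subsequence starting at i:
i:      1  2  3  4  5  6  7  8  9 10 11 12 13 14
a[i]:  12 23  6 19 24 13  9 23 16 15 14  3  8 10
inc:    1  2  1  2  3  2  2  3  3  3  3  1  2  3
dec:    3  6  2  5  6  3  2  5  4  3  2  1  1  1
Best peak at i=5 (value 24): inc=3, dec=6, length 3+6−1 = 8.

8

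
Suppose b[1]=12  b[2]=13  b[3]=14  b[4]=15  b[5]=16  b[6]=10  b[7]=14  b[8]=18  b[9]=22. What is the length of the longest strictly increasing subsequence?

7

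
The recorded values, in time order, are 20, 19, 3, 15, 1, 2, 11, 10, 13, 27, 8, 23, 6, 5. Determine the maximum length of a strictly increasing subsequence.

5

Track the smallest tail for each achievable length (strict):
20 → extends → [20]
19 → replaces 20 → [19]
3 → replaces 19 → [3]
15 → extends → [3, 15]
1 → replaces 3 → [1, 15]
2 → replaces 15 → [1, 2]
11 → extends → [1, 2, 11]
10 → replaces 11 → [1, 2, 10]
13 → extends → [1, 2, 10, 13]
27 → extends → [1, 2, 10, 13, 27]
8 → replaces 10 → [1, 2, 8, 13, 27]
23 → replaces 27 → [1, 2, 8, 13, 23]
6 → replaces 8 → [1, 2, 6, 13, 23]
5 → replaces 6 → [1, 2, 5, 13, 23]
Five tails, so the longest strictly increasing subsequence has length 5 (e.g. 1, 2, 11, 13, 27).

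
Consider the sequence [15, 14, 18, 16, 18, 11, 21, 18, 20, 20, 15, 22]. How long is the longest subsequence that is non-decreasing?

Let dp[i] be the length of the longest such subsequence ending at index i:
i:      1  2  3  4  5  6  7  8  9 10 11 12
a[i]:  15 14 18 16 18 11 21 18 20 20 15 22
dp:     1  1  2  2  3  1  4  4  5  6  2  7
Maximum dp value is 7.

7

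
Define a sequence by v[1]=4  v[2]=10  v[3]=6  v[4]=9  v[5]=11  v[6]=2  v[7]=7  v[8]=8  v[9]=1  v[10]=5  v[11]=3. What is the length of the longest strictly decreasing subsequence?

5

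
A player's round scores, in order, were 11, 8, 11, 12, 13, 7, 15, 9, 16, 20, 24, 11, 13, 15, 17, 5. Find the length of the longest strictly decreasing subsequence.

4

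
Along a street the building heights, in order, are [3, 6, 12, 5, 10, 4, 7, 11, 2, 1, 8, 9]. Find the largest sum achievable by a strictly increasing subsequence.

33

Let S[i] be the best sum of a strictly increasing subsequence ending at i:
i:      1  2  3  4  5  6  7  8  9 10 11 12
a[i]:   3  6 12  5 10  4  7 11  2  1  8  9
S:      3  9 21  8 19  7 16 30  2  1 24 33
Maximum is 33 (e.g. 3 + 6 + 7 + 8 + 9).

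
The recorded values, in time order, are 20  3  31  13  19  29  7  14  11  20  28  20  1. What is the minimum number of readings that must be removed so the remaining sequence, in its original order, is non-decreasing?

8

Fewest deletions = n − (longest non-decreasing subsequence).
Patience tails:
20 → extends → [20]
3 → replaces 20 → [3]
31 → extends → [3, 31]
13 → replaces 31 → [3, 13]
19 → extends → [3, 13, 19]
29 → extends → [3, 13, 19, 29]
7 → replaces 13 → [3, 7, 19, 29]
14 → replaces 19 → [3, 7, 14, 29]
11 → replaces 14 → [3, 7, 11, 29]
20 → replaces 29 → [3, 7, 11, 20]
28 → extends → [3, 7, 11, 20, 28]
20 → replaces 28 → [3, 7, 11, 20, 20]
1 → replaces 3 → [1, 7, 11, 20, 20]
Longest non-decreasing subsequence has length 5, so deletions = 13 − 5 = 8.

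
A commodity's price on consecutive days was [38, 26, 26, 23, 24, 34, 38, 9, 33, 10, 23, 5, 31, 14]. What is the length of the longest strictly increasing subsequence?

Track the smallest tail for each achievable length (strict):
38 → extends → [38]
26 → replaces 38 → [26]
26 → already a tail → [26]
23 → replaces 26 → [23]
24 → extends → [23, 24]
34 → extends → [23, 24, 34]
38 → extends → [23, 24, 34, 38]
9 → replaces 23 → [9, 24, 34, 38]
33 → replaces 34 → [9, 24, 33, 38]
10 → replaces 24 → [9, 10, 33, 38]
23 → replaces 33 → [9, 10, 23, 38]
5 → replaces 9 → [5, 10, 23, 38]
31 → replaces 38 → [5, 10, 23, 31]
14 → replaces 23 → [5, 10, 14, 31]
Four tails, so the longest strictly increasing subsequence has length 4 (e.g. 23, 24, 34, 38).

4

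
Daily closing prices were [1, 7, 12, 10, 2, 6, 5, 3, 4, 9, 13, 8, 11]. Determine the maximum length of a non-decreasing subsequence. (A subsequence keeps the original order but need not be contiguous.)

Let dp[i] be the length of the longest such subsequence ending at index i:
i:      1  2  3  4  5  6  7  8  9 10 11 12 13
a[i]:   1  7 12 10  2  6  5  3  4  9 13  8 11
dp:     1  2  3  3  2  3  3  3  4  5  6  5  6
Maximum dp value is 6.

6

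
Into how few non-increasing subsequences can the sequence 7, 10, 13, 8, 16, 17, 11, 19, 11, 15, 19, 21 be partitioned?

7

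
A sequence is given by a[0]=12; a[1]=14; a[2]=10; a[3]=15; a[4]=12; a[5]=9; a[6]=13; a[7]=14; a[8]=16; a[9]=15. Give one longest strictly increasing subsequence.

10, 12, 13, 14, 16

Patience tails give the LIS length; then backtrack through the dp parents:
12 → extends → [12]
14 → extends → [12, 14]
10 → replaces 12 → [10, 14]
15 → extends → [10, 14, 15]
12 → replaces 14 → [10, 12, 15]
9 → replaces 10 → [9, 12, 15]
13 → replaces 15 → [9, 12, 13]
14 → extends → [9, 12, 13, 14]
16 → extends → [9, 12, 13, 14, 16]
15 → replaces 16 → [9, 12, 13, 14, 15]
Length 5; one witness is 10, 12, 13, 14, 16.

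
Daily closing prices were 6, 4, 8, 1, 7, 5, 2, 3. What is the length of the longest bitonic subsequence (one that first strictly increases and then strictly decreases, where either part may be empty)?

inc[i] = longest strictly increasing subsequence ending at i; dec[i] = longest strictly decreasing subsequence starting at i:
i:     1 2 3 4 5 6 7 8
a[i]:  6 4 8 1 7 5 2 3
inc:   1 1 2 1 2 2 2 3
dec:   3 2 4 1 3 2 1 1
Best peak at i=3 (value 8): inc=2, dec=4, length 2+4−1 = 5.

5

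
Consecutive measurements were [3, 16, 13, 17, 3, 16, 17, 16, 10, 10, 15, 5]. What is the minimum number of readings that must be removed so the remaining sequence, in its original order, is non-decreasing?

Fewest deletions = n − (longest non-decreasing subsequence).
Patience tails:
3 → extends → [3]
16 → extends → [3, 16]
13 → replaces 16 → [3, 13]
17 → extends → [3, 13, 17]
3 → replaces 13 → [3, 3, 17]
16 → replaces 17 → [3, 3, 16]
17 → extends → [3, 3, 16, 17]
16 → replaces 17 → [3, 3, 16, 16]
10 → replaces 16 → [3, 3, 10, 16]
10 → replaces 16 → [3, 3, 10, 10]
15 → extends → [3, 3, 10, 10, 15]
5 → replaces 10 → [3, 3, 5, 10, 15]
Longest non-decreasing subsequence has length 5, so deletions = 12 − 5 = 7.

7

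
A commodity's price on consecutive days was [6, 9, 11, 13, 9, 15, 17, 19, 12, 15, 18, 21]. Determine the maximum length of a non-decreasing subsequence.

8

Let dp[i] be the length of the longest such subsequence ending at index i:
i:      1  2  3  4  5  6  7  8  9 10 11 12
a[i]:   6  9 11 13  9 15 17 19 12 15 18 21
dp:     1  2  3  4  3  5  6  7  4  6  7  8
Maximum dp value is 8.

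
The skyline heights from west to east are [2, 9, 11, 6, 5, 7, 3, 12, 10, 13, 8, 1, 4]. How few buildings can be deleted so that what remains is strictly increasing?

8

Fewest deletions = n − (longest strictly increasing subsequence).
i:      1  2  3  4  5  6  7  8  9 10 11 12 13
a[i]:   2  9 11  6  5  7  3 12 10 13  8  1  4
dp:     1  2  3  2  2  3  2  4  4  5  4  1  3
max dp = 5, so deletions = 13 − 5 = 8.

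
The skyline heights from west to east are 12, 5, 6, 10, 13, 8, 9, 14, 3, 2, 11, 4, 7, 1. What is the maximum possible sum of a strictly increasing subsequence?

48

Let S[i] be the best sum of a strictly increasing subsequence ending at i:
i:      1  2  3  4  5  6  7  8  9 10 11 12 13 14
a[i]:  12  5  6 10 13  8  9 14  3  2 11  4  7  1
S:     12  5 11 21 34 19 28 48  3  2 39  7 18  1
Maximum is 48 (e.g. 5 + 6 + 10 + 13 + 14).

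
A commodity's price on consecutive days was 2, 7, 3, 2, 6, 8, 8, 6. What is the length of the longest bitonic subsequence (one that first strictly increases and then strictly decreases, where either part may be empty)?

5

inc[i] = longest strictly increasing subsequence ending at i; dec[i] = longest strictly decreasing subsequence starting at i:
i:     1 2 3 4 5 6 7 8
a[i]:  2 7 3 2 6 8 8 6
inc:   1 2 2 1 3 4 4 3
dec:   1 3 2 1 1 2 2 1
Best peak at i=6 (value 8): inc=4, dec=2, length 4+2−1 = 5.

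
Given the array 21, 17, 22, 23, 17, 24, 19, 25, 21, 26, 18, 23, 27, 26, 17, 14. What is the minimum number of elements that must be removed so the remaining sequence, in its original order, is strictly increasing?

9

Fewest deletions = n − (longest strictly increasing subsequence).
i:      1  2  3  4  5  6  7  8  9 10 11 12 13 14 15 16
a[i]:  21 17 22 23 17 24 19 25 21 26 18 23 27 26 17 14
dp:     1  1  2  3  1  4  2  5  3  6  2  4  7  6  1  1
max dp = 7, so deletions = 16 − 7 = 9.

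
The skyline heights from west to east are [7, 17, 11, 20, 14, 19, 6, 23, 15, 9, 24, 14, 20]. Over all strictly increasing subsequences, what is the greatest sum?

Let S[i] be the best sum of a strictly increasing subsequence ending at i:
i:      1  2  3  4  5  6  7  8  9 10 11 12 13
a[i]:   7 17 11 20 14 19  6 23 15  9 24 14 20
S:      7 24 18 44 32 51  6 74 47 16 98 32 71
Maximum is 98 (e.g. 7 + 11 + 14 + 19 + 23 + 24).

98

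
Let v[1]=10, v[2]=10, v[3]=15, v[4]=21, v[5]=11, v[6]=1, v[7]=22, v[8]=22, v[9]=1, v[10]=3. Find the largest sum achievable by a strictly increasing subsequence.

Let S[i] be the best sum of a strictly increasing subsequence ending at i:
i:      1  2  3  4  5  6  7  8  9 10
v[i]:  10 10 15 21 11  1 22 22  1  3
S:     10 10 25 46 21  1 68 68  1  4
Maximum is 68 (e.g. 10 + 15 + 21 + 22).

68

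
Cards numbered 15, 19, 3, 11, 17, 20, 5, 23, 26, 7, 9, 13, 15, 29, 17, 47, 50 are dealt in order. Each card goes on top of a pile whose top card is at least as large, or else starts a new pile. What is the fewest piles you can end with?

Place each on the leftmost legal pile:
15 → new pile 1 (tops now [15])
19 → new pile 2 (tops now [15, 19])
3 → pile 1 (tops now [3, 19])
11 → pile 2 (tops now [3, 11])
17 → new pile 3 (tops now [3, 11, 17])
20 → new pile 4 (tops now [3, 11, 17, 20])
5 → pile 2 (tops now [3, 5, 17, 20])
23 → new pile 5 (tops now [3, 5, 17, 20, 23])
26 → new pile 6 (tops now [3, 5, 17, 20, 23, 26])
7 → pile 3 (tops now [3, 5, 7, 20, 23, 26])
9 → pile 4 (tops now [3, 5, 7, 9, 23, 26])
13 → pile 5 (tops now [3, 5, 7, 9, 13, 26])
15 → pile 6 (tops now [3, 5, 7, 9, 13, 15])
29 → new pile 7 (tops now [3, 5, 7, 9, 13, 15, 29])
17 → pile 7 (tops now [3, 5, 7, 9, 13, 15, 17])
47 → new pile 8 (tops now [3, 5, 7, 9, 13, 15, 17, 47])
50 → new pile 9 (tops now [3, 5, 7, 9, 13, 15, 17, 47, 50])
Nine piles.

9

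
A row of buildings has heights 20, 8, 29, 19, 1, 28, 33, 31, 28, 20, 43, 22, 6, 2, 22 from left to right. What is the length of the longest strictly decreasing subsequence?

Let dp[i] be the longest strictly decreasing subsequence ending at i:
i:      1  2  3  4  5  6  7  8  9 10 11 12 13 14 15
a[i]:  20  8 29 19  1 28 33 31 28 20 43 22  6  2 22
dp:     1  2  1  2  3  2  1  2  3  4  1  4  5  6  4
Maximum is 6.

6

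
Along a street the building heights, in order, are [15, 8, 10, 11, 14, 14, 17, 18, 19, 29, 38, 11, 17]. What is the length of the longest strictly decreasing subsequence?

3

Negate each value so 'decreasing' becomes 'increasing', then run patience tails on the negated sequence:
-15 → extends → [-15]
-8 → extends → [-15, -8]
-10 → replaces -8 → [-15, -10]
-11 → replaces -10 → [-15, -11]
-14 → replaces -11 → [-15, -14]
-14 → already a tail → [-15, -14]
-17 → replaces -15 → [-17, -14]
-18 → replaces -17 → [-18, -14]
-19 → replaces -18 → [-19, -14]
-29 → replaces -19 → [-29, -14]
-38 → replaces -29 → [-38, -14]
-11 → extends → [-38, -14, -11]
-17 → replaces -14 → [-38, -17, -11]
Three tails, so the longest strictly decreasing subsequence of the original has length 3.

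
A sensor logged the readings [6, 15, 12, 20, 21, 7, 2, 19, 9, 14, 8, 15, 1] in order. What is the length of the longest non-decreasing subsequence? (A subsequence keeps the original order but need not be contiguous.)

5

Track the smallest tail for each achievable length (allowing ties):
6 → extends → [6]
15 → extends → [6, 15]
12 → replaces 15 → [6, 12]
20 → extends → [6, 12, 20]
21 → extends → [6, 12, 20, 21]
7 → replaces 12 → [6, 7, 20, 21]
2 → replaces 6 → [2, 7, 20, 21]
19 → replaces 20 → [2, 7, 19, 21]
9 → replaces 19 → [2, 7, 9, 21]
14 → replaces 21 → [2, 7, 9, 14]
8 → replaces 9 → [2, 7, 8, 14]
15 → extends → [2, 7, 8, 14, 15]
1 → replaces 2 → [1, 7, 8, 14, 15]
Five tails, so the longest non-decreasing subsequence has length 5 (e.g. 6, 7, 9, 14, 15).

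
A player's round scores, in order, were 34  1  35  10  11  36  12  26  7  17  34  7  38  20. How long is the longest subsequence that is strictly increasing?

7

Let dp[i] be the length of the longest such subsequence ending at index i:
i:      1  2  3  4  5  6  7  8  9 10 11 12 13 14
a[i]:  34  1 35 10 11 36 12 26  7 17 34  7 38 20
dp:     1  1  2  2  3  4  4  5  2  5  6  2  7  6
Maximum dp value is 7.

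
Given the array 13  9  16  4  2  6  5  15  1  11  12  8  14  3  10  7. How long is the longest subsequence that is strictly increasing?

Track the smallest tail for each achievable length (strict):
13 → extends → [13]
9 → replaces 13 → [9]
16 → extends → [9, 16]
4 → replaces 9 → [4, 16]
2 → replaces 4 → [2, 16]
6 → replaces 16 → [2, 6]
5 → replaces 6 → [2, 5]
15 → extends → [2, 5, 15]
1 → replaces 2 → [1, 5, 15]
11 → replaces 15 → [1, 5, 11]
12 → extends → [1, 5, 11, 12]
8 → replaces 11 → [1, 5, 8, 12]
14 → extends → [1, 5, 8, 12, 14]
3 → replaces 5 → [1, 3, 8, 12, 14]
10 → replaces 12 → [1, 3, 8, 10, 14]
7 → replaces 8 → [1, 3, 7, 10, 14]
Five tails, so the longest strictly increasing subsequence has length 5 (e.g. 4, 6, 11, 12, 14).

5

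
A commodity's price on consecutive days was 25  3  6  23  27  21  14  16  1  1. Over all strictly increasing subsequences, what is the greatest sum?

Let S[i] be the best sum of a strictly increasing subsequence ending at i:
i:      1  2  3  4  5  6  7  8  9 10
a[i]:  25  3  6 23 27 21 14 16  1  1
S:     25  3  9 32 59 30 23 39  1  1
Maximum is 59 (e.g. 3 + 6 + 23 + 27).

59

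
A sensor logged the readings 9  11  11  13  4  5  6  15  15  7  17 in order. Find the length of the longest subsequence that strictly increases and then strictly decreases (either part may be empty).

5

inc[i] = longest strictly increasing subsequence ending at i; dec[i] = longest strictly decreasing subsequence starting at i:
i:      1  2  3  4  5  6  7  8  9 10 11
a[i]:   9 11 11 13  4  5  6 15 15  7 17
inc:    1  2  2  3  1  2  3  4  4  4  5
dec:    2  2  2  2  1  1  1  2  2  1  1
Best peak at i=8 (value 15): inc=4, dec=2, length 4+2−1 = 5.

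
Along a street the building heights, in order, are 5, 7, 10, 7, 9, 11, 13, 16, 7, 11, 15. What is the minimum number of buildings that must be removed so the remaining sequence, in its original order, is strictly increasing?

Fewest deletions = n − (longest strictly increasing subsequence).
i:      1  2  3  4  5  6  7  8  9 10 11
a[i]:   5  7 10  7  9 11 13 16  7 11 15
dp:     1  2  3  2  3  4  5  6  2  4  6
max dp = 6, so deletions = 11 − 6 = 5.

5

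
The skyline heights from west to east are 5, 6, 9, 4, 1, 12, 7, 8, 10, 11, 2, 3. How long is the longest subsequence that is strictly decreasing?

3

Negate each value so 'decreasing' becomes 'increasing', then run patience tails on the negated sequence:
-5 → extends → [-5]
-6 → replaces -5 → [-6]
-9 → replaces -6 → [-9]
-4 → extends → [-9, -4]
-1 → extends → [-9, -4, -1]
-12 → replaces -9 → [-12, -4, -1]
-7 → replaces -4 → [-12, -7, -1]
-8 → replaces -7 → [-12, -8, -1]
-10 → replaces -8 → [-12, -10, -1]
-11 → replaces -10 → [-12, -11, -1]
-2 → replaces -1 → [-12, -11, -2]
-3 → replaces -2 → [-12, -11, -3]
Three tails, so the longest strictly decreasing subsequence of the original has length 3.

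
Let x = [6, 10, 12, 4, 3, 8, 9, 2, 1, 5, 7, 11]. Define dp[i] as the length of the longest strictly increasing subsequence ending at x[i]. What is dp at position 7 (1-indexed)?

dp[i] = 1 + max{dp[j] : j<i, x[j]<x[i]} (or 1 if no such j):
i:      1  2  3  4  5  6  7  8  9 10 11 12
x[i]:   6 10 12  4  3  8  9  2  1  5  7 11
dp:     1  2  3  1  1  2  3  1  1  2  3  4
At index 7 the value is 3.

3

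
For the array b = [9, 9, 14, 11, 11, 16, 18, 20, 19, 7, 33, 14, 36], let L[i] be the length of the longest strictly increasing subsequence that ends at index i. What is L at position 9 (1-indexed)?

dp[i] = 1 + max{dp[j] : j<i, b[j]<b[i]} (or 1 if no such j):
i:      1  2  3  4  5  6  7  8  9 10 11 12 13
b[i]:   9  9 14 11 11 16 18 20 19  7 33 14 36
dp:     1  1  2  2  2  3  4  5  5  1  6  3  7
At index 9 the value is 5.

5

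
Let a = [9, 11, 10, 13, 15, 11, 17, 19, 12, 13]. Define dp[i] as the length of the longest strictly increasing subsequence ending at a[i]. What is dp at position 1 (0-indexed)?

2

dp[i] = 1 + max{dp[j] : j<i, a[j]<a[i]} (or 1 if no such j):
i:      0  1  2  3  4  5  6  7  8  9
a[i]:   9 11 10 13 15 11 17 19 12 13
dp:     1  2  2  3  4  3  5  6  4  5
At index 1 the value is 2.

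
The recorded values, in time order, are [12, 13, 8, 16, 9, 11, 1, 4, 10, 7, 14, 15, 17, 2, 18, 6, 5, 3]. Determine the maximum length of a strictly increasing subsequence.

7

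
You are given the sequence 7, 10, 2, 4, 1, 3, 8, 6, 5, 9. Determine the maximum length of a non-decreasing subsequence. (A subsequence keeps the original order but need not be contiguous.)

4

Track the smallest tail for each achievable length (allowing ties):
7 → extends → [7]
10 → extends → [7, 10]
2 → replaces 7 → [2, 10]
4 → replaces 10 → [2, 4]
1 → replaces 2 → [1, 4]
3 → replaces 4 → [1, 3]
8 → extends → [1, 3, 8]
6 → replaces 8 → [1, 3, 6]
5 → replaces 6 → [1, 3, 5]
9 → extends → [1, 3, 5, 9]
Four tails, so the longest non-decreasing subsequence has length 4 (e.g. 2, 4, 8, 9).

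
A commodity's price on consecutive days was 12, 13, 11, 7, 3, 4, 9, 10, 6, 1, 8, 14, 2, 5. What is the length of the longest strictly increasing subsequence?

5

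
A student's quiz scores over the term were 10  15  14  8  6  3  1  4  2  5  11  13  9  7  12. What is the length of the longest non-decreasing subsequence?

5

Let dp[i] be the length of the longest such subsequence ending at index i:
i:      1  2  3  4  5  6  7  8  9 10 11 12 13 14 15
a[i]:  10 15 14  8  6  3  1  4  2  5 11 13  9  7 12
dp:     1  2  2  1  1  1  1  2  2  3  4  5  4  4  5
Maximum dp value is 5.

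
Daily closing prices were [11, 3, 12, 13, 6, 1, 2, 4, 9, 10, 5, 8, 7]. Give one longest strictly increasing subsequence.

1, 2, 4, 9, 10

Patience tails give the LIS length; then backtrack through the dp parents:
11 → extends → [11]
3 → replaces 11 → [3]
12 → extends → [3, 12]
13 → extends → [3, 12, 13]
6 → replaces 12 → [3, 6, 13]
1 → replaces 3 → [1, 6, 13]
2 → replaces 6 → [1, 2, 13]
4 → replaces 13 → [1, 2, 4]
9 → extends → [1, 2, 4, 9]
10 → extends → [1, 2, 4, 9, 10]
5 → replaces 9 → [1, 2, 4, 5, 10]
8 → replaces 10 → [1, 2, 4, 5, 8]
7 → replaces 8 → [1, 2, 4, 5, 7]
Length 5; one witness is 1, 2, 4, 9, 10.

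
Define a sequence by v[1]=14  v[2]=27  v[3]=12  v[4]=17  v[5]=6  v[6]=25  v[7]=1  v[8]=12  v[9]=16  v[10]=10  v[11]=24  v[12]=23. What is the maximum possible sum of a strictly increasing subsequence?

58

Let S[i] be the best sum of a strictly increasing subsequence ending at i:
i:      1  2  3  4  5  6  7  8  9 10 11 12
v[i]:  14 27 12 17  6 25  1 12 16 10 24 23
S:     14 41 12 31  6 56  1 18 34 16 58 57
Maximum is 58 (e.g. 6 + 12 + 16 + 24).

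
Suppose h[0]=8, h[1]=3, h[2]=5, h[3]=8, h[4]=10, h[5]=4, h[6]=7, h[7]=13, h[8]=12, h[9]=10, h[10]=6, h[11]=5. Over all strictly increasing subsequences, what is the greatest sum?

Let S[i] be the best sum of a strictly increasing subsequence ending at i:
i:      0  1  2  3  4  5  6  7  8  9 10 11
h[i]:   8  3  5  8 10  4  7 13 12 10  6  5
S:      8  3  8 16 26  7 15 39 38 26 14 12
Maximum is 39 (e.g. 3 + 5 + 8 + 10 + 13).

39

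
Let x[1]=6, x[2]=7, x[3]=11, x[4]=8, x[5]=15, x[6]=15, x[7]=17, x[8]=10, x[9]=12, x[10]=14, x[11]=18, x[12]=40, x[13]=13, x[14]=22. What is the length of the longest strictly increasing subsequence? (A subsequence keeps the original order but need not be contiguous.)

Track the smallest tail for each achievable length (strict):
6 → extends → [6]
7 → extends → [6, 7]
11 → extends → [6, 7, 11]
8 → replaces 11 → [6, 7, 8]
15 → extends → [6, 7, 8, 15]
15 → already a tail → [6, 7, 8, 15]
17 → extends → [6, 7, 8, 15, 17]
10 → replaces 15 → [6, 7, 8, 10, 17]
12 → replaces 17 → [6, 7, 8, 10, 12]
14 → extends → [6, 7, 8, 10, 12, 14]
18 → extends → [6, 7, 8, 10, 12, 14, 18]
40 → extends → [6, 7, 8, 10, 12, 14, 18, 40]
13 → replaces 14 → [6, 7, 8, 10, 12, 13, 18, 40]
22 → replaces 40 → [6, 7, 8, 10, 12, 13, 18, 22]
Eight tails, so the longest strictly increasing subsequence has length 8 (e.g. 6, 7, 8, 10, 12, 14, 18, 40).

8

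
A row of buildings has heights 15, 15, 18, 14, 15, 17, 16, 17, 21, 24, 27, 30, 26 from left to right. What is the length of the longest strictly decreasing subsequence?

Negate each value so 'decreasing' becomes 'increasing', then run patience tails on the negated sequence:
-15 → extends → [-15]
-15 → already a tail → [-15]
-18 → replaces -15 → [-18]
-14 → extends → [-18, -14]
-15 → replaces -14 → [-18, -15]
-17 → replaces -15 → [-18, -17]
-16 → extends → [-18, -17, -16]
-17 → already a tail → [-18, -17, -16]
-21 → replaces -18 → [-21, -17, -16]
-24 → replaces -21 → [-24, -17, -16]
-27 → replaces -24 → [-27, -17, -16]
-30 → replaces -27 → [-30, -17, -16]
-26 → replaces -17 → [-30, -26, -16]
Three tails, so the longest strictly decreasing subsequence of the original has length 3.

3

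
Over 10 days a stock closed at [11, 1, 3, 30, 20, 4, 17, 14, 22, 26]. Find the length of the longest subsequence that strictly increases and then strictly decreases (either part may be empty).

inc[i] = longest strictly increasing subsequence ending at i; dec[i] = longest strictly decreasing subsequence starting at i:
i:      1  2  3  4  5  6  7  8  9 10
a[i]:  11  1  3 30 20  4 17 14 22 26
inc:    1  1  2  3  3  3  4  4  5  6
dec:    2  1  1  4  3  1  2  1  1  1
Best peak at i=4 (value 30): inc=3, dec=4, length 3+4−1 = 6.

6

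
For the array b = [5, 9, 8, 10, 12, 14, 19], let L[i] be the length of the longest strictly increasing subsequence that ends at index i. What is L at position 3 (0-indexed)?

dp[i] = 1 + max{dp[j] : j<i, b[j]<b[i]} (or 1 if no such j):
i:      0  1  2  3  4  5  6
b[i]:   5  9  8 10 12 14 19
dp:     1  2  2  3  4  5  6
At index 3 the value is 3.

3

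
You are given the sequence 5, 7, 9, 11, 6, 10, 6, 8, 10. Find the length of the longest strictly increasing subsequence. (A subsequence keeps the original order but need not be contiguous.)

4

Track the smallest tail for each achievable length (strict):
5 → extends → [5]
7 → extends → [5, 7]
9 → extends → [5, 7, 9]
11 → extends → [5, 7, 9, 11]
6 → replaces 7 → [5, 6, 9, 11]
10 → replaces 11 → [5, 6, 9, 10]
6 → already a tail → [5, 6, 9, 10]
8 → replaces 9 → [5, 6, 8, 10]
10 → already a tail → [5, 6, 8, 10]
Four tails, so the longest strictly increasing subsequence has length 4 (e.g. 5, 7, 9, 11).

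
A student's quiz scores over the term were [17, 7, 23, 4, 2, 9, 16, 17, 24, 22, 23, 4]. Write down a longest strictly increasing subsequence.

7, 9, 16, 17, 22, 23

Patience tails give the LIS length; then backtrack through the dp parents:
17 → extends → [17]
7 → replaces 17 → [7]
23 → extends → [7, 23]
4 → replaces 7 → [4, 23]
2 → replaces 4 → [2, 23]
9 → replaces 23 → [2, 9]
16 → extends → [2, 9, 16]
17 → extends → [2, 9, 16, 17]
24 → extends → [2, 9, 16, 17, 24]
22 → replaces 24 → [2, 9, 16, 17, 22]
23 → extends → [2, 9, 16, 17, 22, 23]
4 → replaces 9 → [2, 4, 16, 17, 22, 23]
Length 6; one witness is 7, 9, 16, 17, 22, 23.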